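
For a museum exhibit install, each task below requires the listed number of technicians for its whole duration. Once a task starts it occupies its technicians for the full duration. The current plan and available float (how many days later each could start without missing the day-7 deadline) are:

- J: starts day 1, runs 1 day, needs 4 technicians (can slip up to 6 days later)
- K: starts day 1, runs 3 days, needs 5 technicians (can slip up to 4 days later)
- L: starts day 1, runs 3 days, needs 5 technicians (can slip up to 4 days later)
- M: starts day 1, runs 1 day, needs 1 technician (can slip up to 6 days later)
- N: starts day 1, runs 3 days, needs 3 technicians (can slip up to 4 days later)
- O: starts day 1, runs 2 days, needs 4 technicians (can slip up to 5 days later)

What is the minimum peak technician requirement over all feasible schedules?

9

Early-start (J@1, K@1, L@1, M@1, N@1, O@1) gives peak 22: d1:22  d2:17  d3:13  d4:0  d5:0  d6:0  d7:0.
Shift L→4, M→2, N→2, O→5.
Schedule J@1, K@1, L@4, M@2, N@2, O@5: d1:9  d2:9  d3:8  d4:8  d5:9  d6:9  d7:0 — peak 9.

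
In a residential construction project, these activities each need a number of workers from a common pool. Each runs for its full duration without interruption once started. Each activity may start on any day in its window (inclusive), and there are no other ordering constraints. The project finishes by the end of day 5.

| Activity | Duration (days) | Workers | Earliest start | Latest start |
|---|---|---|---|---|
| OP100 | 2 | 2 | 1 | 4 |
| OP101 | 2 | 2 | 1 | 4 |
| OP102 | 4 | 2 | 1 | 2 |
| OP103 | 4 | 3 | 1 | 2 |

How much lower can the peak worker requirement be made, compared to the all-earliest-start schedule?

2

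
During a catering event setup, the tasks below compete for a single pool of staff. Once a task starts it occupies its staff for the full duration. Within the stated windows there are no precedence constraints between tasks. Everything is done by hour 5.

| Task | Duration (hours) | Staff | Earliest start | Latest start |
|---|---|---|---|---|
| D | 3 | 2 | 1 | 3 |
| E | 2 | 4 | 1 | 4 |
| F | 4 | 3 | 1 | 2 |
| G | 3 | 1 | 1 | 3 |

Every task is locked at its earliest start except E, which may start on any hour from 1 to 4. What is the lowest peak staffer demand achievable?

7

E@1: h1:10  h2:10  h3:6  h4:3  h5:0 → peak 10
E@2: h1:6  h2:10  h3:10  h4:3  h5:0 → peak 10
E@3: h1:6  h2:6  h3:10  h4:7  h5:0 → peak 10
E@4: h1:6  h2:6  h3:6  h4:7  h5:4 → peak 7
Best is E@4, peak 7.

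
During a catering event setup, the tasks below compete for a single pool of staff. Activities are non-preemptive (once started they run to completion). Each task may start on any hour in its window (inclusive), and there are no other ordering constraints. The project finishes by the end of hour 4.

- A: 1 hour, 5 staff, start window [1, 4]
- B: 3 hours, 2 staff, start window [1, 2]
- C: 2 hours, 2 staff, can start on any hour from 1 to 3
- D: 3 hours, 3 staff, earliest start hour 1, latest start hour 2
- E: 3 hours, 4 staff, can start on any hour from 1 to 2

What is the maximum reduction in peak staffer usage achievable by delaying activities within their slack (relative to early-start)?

Early-start peak: h1:16  h2:11  h3:9  h4:0 ⇒ 16.
Leveled (A@1, B@1, C@1, D@2, E@2): h1:9  h2:11  h3:9  h4:7 ⇒ 11.
Reduction 16 − 11 = 5.

5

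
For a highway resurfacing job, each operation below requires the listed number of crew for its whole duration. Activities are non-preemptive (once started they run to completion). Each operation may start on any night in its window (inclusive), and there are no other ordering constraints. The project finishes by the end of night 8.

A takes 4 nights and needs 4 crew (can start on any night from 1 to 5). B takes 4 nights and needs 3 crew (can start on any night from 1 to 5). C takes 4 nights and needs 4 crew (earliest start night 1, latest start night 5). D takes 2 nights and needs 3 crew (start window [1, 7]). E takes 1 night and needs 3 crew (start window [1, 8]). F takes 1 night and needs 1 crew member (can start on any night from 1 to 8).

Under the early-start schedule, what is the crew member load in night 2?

14

At early start, night 2 has: A, B, C, D.
Demand: 4 + 3 + 4 + 3 = 14.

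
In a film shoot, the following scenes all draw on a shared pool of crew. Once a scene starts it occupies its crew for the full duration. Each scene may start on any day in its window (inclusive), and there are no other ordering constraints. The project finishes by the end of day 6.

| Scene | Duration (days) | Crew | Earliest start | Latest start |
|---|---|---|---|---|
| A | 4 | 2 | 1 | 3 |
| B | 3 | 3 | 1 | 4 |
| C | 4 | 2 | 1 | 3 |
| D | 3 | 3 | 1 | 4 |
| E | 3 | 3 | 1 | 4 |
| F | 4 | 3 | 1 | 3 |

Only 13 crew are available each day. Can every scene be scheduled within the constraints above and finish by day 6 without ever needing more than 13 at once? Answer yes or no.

yes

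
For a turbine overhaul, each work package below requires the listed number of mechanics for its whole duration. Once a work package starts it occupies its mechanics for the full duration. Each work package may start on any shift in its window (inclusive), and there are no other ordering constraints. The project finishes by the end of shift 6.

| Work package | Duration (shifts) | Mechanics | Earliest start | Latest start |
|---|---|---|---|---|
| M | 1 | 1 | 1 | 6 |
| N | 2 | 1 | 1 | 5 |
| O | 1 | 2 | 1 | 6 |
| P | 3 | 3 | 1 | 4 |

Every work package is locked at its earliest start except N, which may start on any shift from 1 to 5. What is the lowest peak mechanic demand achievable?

N@1: s1:7  s2:4  s3:3  s4:0  s5:0  s6:0 → peak 7
N@2: s1:6  s2:4  s3:4  s4:0  s5:0  s6:0 → peak 6
N@3: s1:6  s2:3  s3:4  s4:1  s5:0  s6:0 → peak 6
N@4: s1:6  s2:3  s3:3  s4:1  s5:1  s6:0 → peak 6
N@5: s1:6  s2:3  s3:3  s4:0  s5:1  s6:1 → peak 6
Best is N@2, peak 6.

6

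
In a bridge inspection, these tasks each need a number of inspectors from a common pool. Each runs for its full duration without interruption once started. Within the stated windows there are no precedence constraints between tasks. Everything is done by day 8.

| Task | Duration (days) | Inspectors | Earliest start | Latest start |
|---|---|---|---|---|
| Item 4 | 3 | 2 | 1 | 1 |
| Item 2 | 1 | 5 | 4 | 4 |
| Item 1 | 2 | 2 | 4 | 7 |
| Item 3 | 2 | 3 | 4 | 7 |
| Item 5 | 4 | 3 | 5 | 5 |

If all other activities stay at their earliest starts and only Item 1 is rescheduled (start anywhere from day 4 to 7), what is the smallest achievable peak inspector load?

8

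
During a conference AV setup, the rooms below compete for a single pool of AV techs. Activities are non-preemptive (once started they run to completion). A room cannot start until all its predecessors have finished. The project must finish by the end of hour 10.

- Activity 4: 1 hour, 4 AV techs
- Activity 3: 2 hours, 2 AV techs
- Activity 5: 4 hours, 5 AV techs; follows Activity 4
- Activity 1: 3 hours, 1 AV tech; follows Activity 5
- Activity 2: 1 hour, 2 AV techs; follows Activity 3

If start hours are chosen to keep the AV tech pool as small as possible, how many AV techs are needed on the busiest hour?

Early-start (Activity 4@1, Activity 3@1, Activity 5@2, Activity 1@6, Activity 2@3) gives peak 7: h1:6  h2:7  h3:7  h4:5  h5:5  h6:1  h7:1  h8:1  h9:0  h10:0.
Shift Activity 3→2, Activity 5→4, Activity 1→8, Activity 2→8.
Schedule Activity 4@1, Activity 3@2, Activity 5@4, Activity 1@8, Activity 2@8: h1:4  h2:2  h3:2  h4:5  h5:5  h6:5  h7:5  h8:3  h9:1  h10:1 — peak 5.

5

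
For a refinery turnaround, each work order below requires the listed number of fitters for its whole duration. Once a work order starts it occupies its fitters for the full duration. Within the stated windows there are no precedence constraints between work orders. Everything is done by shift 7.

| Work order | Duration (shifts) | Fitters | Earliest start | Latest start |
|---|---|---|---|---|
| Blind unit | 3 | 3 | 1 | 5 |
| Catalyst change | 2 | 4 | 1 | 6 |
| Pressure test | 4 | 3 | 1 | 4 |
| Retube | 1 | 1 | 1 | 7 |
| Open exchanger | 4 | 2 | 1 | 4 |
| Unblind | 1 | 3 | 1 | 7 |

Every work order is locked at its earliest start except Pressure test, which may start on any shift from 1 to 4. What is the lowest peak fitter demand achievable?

Pressure test@1: s1:16  s2:12  s3:8  s4:5  s5:0  s6:0  s7:0 → peak 16
Pressure test@2: s1:13  s2:12  s3:8  s4:5  s5:3  s6:0  s7:0 → peak 13
Pressure test@3: s1:13  s2:9  s3:8  s4:5  s5:3  s6:3  s7:0 → peak 13
Pressure test@4: s1:13  s2:9  s3:5  s4:5  s5:3  s6:3  s7:3 → peak 13
Best is Pressure test@2, peak 13.

13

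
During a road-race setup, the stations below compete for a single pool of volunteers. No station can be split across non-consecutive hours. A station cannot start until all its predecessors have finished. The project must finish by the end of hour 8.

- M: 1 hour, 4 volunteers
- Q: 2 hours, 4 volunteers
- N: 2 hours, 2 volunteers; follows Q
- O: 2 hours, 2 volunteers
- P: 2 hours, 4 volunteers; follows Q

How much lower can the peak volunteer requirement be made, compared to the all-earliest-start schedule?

Early-start peak: h1:10  h2:6  h3:6  h4:6  h5:0  h6:0  h7:0  h8:0 ⇒ 10.
Leveled (M@1, Q@2, N@4, O@4, P@6): h1:4  h2:4  h3:4  h4:4  h5:4  h6:4  h7:4  h8:0 ⇒ 4.
Reduction 10 − 4 = 6.

6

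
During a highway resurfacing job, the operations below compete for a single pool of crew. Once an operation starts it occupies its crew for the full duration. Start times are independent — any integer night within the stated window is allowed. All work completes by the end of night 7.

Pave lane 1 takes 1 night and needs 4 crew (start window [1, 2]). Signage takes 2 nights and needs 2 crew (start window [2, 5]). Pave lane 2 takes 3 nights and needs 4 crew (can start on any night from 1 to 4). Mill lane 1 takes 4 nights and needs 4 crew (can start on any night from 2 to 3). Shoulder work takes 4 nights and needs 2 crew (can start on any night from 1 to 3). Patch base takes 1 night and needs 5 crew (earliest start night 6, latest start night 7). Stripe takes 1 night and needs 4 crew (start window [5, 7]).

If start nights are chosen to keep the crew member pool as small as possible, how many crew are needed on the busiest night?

10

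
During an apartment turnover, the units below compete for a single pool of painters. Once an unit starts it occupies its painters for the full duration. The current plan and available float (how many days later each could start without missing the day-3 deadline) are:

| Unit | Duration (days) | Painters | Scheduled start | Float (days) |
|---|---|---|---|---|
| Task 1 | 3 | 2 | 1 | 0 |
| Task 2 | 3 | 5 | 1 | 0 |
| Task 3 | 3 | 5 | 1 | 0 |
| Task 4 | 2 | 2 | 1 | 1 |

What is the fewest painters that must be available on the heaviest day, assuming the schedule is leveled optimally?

14

Schedule Task 1@1, Task 2@1, Task 3@1, Task 4@1: d1:14  d2:14  d3:12 — peak 14.
Total painter-days = 40 over 3 days ⇒ peak ≥ ⌈40/3⌉ = 14, so 14 is optimal.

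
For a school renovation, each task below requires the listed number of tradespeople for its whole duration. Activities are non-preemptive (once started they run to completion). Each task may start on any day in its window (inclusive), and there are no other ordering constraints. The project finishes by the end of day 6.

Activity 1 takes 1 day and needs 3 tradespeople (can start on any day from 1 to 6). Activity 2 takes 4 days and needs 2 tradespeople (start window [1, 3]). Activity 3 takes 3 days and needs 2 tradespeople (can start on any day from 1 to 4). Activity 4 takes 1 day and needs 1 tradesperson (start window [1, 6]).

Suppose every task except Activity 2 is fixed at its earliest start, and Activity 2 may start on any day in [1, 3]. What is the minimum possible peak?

Activity 2@1: d1:8  d2:4  d3:4  d4:2  d5:0  d6:0 → peak 8
Activity 2@2: d1:6  d2:4  d3:4  d4:2  d5:2  d6:0 → peak 6
Activity 2@3: d1:6  d2:2  d3:4  d4:2  d5:2  d6:2 → peak 6
Best is Activity 2@2, peak 6.

6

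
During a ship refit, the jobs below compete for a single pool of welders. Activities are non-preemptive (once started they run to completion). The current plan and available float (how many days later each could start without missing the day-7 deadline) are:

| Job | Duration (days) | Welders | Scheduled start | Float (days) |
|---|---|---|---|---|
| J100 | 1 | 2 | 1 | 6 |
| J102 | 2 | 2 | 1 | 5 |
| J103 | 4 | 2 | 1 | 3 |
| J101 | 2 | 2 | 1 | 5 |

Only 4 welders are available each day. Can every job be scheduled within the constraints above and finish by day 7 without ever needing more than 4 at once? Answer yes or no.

yes

Schedule J100@1, J102@1, J103@2, J101@3: d1:4  d2:4  d3:4  d4:4  d5:2  d6:0  d7:0 — peak 4 ≤ 4.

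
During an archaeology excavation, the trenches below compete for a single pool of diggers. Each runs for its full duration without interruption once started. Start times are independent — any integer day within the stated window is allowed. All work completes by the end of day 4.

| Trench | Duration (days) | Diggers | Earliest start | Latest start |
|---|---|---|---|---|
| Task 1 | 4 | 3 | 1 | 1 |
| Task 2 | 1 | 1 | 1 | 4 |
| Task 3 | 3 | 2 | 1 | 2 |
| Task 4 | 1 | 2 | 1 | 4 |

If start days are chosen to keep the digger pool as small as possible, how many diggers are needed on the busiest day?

6

Early-start (Task 1@1, Task 2@1, Task 3@1, Task 4@1) gives peak 8: d1:8  d2:5  d3:5  d4:3.
Shift Task 4→4.
Schedule Task 1@1, Task 2@1, Task 3@1, Task 4@4: d1:6  d2:5  d3:5  d4:5 — peak 6.
Total digger-days = 21 over 4 days ⇒ peak ≥ ⌈21/4⌉ = 6, so 6 is optimal.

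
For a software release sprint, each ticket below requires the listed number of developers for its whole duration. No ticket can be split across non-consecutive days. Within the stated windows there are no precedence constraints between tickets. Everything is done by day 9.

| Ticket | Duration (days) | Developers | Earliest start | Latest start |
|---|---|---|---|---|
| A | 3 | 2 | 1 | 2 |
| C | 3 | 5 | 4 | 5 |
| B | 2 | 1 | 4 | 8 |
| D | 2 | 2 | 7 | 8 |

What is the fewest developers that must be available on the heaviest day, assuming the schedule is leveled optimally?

5

Early-start (A@1, C@4, B@4, D@7) gives peak 6: d1:2  d2:2  d3:2  d4:6  d5:6  d6:5  d7:2  d8:2  d9:0.
Shift B→7.
Schedule A@1, C@4, B@7, D@7: d1:2  d2:2  d3:2  d4:5  d5:5  d6:5  d7:3  d8:3  d9:0 — peak 5.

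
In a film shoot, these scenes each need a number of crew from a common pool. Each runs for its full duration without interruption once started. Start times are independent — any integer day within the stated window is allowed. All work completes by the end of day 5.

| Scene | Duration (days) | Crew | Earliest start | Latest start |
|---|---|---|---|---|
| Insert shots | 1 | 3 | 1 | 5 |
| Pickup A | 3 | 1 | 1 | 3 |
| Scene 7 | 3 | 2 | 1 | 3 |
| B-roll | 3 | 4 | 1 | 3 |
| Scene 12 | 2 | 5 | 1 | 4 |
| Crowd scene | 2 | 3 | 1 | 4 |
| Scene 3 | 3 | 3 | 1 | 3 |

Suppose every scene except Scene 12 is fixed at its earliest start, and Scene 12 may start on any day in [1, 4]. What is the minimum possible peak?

Scene 12@1: d1:21  d2:18  d3:10  d4:0  d5:0 → peak 21
Scene 12@2: d1:16  d2:18  d3:15  d4:0  d5:0 → peak 18
Scene 12@3: d1:16  d2:13  d3:15  d4:5  d5:0 → peak 16
Scene 12@4: d1:16  d2:13  d3:10  d4:5  d5:5 → peak 16
Best is Scene 12@3, peak 16.

16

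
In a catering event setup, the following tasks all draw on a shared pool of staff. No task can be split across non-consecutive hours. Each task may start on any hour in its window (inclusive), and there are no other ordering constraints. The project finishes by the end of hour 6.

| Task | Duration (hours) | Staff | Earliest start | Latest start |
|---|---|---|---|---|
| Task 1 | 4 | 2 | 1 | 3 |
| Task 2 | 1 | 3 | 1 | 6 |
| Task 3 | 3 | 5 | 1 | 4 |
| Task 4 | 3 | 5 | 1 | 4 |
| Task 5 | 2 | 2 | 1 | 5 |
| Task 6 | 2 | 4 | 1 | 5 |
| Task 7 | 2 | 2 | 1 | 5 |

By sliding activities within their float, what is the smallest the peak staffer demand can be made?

Early-start (Task 1@1, Task 2@1, Task 3@1, Task 4@1, Task 5@1, Task 6@1, Task 7@1) gives peak 23: h1:23  h2:20  h3:12  h4:2  h5:0  h6:0.
Shift Task 4→4, Task 5→2, Task 6→4, Task 7→2.
Schedule Task 1@1, Task 2@1, Task 3@1, Task 4@4, Task 5@2, Task 6@4, Task 7@2: h1:10  h2:11  h3:11  h4:11  h5:9  h6:5 — peak 11.

11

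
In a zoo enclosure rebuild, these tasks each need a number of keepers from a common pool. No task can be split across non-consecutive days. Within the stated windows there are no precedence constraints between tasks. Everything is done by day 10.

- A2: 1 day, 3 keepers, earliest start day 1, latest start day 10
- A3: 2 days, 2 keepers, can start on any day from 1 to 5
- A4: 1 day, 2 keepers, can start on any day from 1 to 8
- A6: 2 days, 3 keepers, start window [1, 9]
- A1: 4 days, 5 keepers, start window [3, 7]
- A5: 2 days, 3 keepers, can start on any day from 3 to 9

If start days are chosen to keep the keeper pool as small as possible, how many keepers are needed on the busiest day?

5

Early-start (A2@1, A3@1, A4@1, A6@1, A1@3, A5@3) gives peak 10: d1:10  d2:5  d3:8  d4:8  d5:5  d6:5  d7:0  d8:0  d9:0  d10:0.
Shift A4→2, A6→3, A1→5, A5→9.
Schedule A2@1, A3@1, A4@2, A6@3, A1@5, A5@9: d1:5  d2:4  d3:3  d4:3  d5:5  d6:5  d7:5  d8:5  d9:3  d10:3 — peak 5.
Total keeper-days = 41 over 10 days ⇒ peak ≥ ⌈41/10⌉ = 5, so 5 is optimal.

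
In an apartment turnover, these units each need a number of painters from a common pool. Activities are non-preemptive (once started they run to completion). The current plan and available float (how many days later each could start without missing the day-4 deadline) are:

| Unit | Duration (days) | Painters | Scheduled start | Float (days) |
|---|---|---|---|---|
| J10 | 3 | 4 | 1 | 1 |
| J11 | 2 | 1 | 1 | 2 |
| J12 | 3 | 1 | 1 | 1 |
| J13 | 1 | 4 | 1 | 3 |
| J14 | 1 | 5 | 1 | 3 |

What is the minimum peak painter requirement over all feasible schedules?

Early-start (J10@1, J11@1, J12@1, J13@1, J14@1) gives peak 15: d1:15  d2:6  d3:5  d4:0.
Shift J11→2, J12→2, J14→4.
Schedule J10@1, J11@2, J12@2, J13@1, J14@4: d1:8  d2:6  d3:6  d4:6 — peak 8.

8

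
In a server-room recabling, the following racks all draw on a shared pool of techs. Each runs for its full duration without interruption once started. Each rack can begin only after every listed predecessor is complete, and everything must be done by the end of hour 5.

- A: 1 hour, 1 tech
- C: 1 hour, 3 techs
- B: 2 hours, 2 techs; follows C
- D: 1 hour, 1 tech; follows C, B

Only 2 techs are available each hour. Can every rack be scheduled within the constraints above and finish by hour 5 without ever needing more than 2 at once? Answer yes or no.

The minimum achievable peak is 3; 2 < 3, so no feasible schedule stays within the cap.

no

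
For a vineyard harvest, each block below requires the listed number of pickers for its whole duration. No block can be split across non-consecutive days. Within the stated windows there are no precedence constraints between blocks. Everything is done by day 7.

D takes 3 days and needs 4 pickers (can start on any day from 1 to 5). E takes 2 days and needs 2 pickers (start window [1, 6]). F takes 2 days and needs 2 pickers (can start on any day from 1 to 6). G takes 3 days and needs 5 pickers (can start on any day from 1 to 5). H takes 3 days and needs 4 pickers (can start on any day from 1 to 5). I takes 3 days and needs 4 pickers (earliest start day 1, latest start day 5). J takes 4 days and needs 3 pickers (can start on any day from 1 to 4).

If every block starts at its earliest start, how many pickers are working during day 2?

At early start, day 2 has: D, E, F, G, H, I, J.
Demand: 4 + 2 + 2 + 5 + 4 + 4 + 3 = 24.

24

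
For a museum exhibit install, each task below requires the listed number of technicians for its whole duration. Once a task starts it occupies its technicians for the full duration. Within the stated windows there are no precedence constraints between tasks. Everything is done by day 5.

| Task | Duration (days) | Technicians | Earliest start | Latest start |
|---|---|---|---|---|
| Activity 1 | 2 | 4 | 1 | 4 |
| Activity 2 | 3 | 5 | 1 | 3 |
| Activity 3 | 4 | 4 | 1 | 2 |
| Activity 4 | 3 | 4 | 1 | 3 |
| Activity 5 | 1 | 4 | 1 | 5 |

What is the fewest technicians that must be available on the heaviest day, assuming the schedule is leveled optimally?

13

Early-start (Activity 1@1, Activity 2@1, Activity 3@1, Activity 4@1, Activity 5@1) gives peak 21: d1:21  d2:17  d3:13  d4:4  d5:0.
Shift Activity 4→3, Activity 5→4.
Schedule Activity 1@1, Activity 2@1, Activity 3@1, Activity 4@3, Activity 5@4: d1:13  d2:13  d3:13  d4:12  d5:4 — peak 13.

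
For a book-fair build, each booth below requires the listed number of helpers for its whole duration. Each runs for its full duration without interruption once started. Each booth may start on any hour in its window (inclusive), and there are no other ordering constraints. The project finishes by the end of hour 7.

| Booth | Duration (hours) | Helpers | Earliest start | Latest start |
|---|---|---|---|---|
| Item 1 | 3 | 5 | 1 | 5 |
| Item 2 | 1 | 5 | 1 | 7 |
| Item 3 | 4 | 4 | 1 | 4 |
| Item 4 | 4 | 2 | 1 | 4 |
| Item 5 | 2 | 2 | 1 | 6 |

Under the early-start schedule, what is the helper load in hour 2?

13

At early start, hour 2 has: Item 1, Item 3, Item 4, Item 5.
Demand: 5 + 4 + 2 + 2 = 13.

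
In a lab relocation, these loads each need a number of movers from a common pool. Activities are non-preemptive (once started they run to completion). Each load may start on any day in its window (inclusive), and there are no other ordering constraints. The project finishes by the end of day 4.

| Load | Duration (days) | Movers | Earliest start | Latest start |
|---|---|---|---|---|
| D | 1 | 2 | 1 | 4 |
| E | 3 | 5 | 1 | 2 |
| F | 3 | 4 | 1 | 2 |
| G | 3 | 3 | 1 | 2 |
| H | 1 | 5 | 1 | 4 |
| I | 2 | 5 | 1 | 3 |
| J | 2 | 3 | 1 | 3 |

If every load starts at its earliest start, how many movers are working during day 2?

20

At early start, day 2 has: E, F, G, I, J.
Demand: 5 + 4 + 3 + 5 + 3 = 20.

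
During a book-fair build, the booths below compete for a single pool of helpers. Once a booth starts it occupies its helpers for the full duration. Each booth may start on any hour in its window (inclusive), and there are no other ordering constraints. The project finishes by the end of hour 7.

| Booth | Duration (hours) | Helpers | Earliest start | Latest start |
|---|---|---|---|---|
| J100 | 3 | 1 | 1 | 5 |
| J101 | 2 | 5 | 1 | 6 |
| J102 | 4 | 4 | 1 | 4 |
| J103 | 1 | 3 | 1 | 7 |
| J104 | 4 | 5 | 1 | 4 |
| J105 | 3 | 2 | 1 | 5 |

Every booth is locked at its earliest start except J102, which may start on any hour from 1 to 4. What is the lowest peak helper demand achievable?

16

J102@1: h1:20  h2:17  h3:12  h4:9  h5:0  h6:0  h7:0 → peak 20
J102@2: h1:16  h2:17  h3:12  h4:9  h5:4  h6:0  h7:0 → peak 17
J102@3: h1:16  h2:13  h3:12  h4:9  h5:4  h6:4  h7:0 → peak 16
J102@4: h1:16  h2:13  h3:8  h4:9  h5:4  h6:4  h7:4 → peak 16
Best is J102@3, peak 16.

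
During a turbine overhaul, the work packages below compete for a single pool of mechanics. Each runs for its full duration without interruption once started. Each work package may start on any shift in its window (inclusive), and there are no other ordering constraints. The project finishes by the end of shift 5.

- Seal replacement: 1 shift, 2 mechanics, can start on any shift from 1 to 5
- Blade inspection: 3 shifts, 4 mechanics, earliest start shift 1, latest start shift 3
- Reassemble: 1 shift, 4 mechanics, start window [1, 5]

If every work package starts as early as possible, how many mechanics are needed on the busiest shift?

Early-start schedule: Seal replacement@1, Blade inspection@1, Reassemble@1.
Load per shift: shift 1: 10, shift 2: 4, shift 3: 4, shift 4: 0, shift 5: 0.
Peak is 10.

10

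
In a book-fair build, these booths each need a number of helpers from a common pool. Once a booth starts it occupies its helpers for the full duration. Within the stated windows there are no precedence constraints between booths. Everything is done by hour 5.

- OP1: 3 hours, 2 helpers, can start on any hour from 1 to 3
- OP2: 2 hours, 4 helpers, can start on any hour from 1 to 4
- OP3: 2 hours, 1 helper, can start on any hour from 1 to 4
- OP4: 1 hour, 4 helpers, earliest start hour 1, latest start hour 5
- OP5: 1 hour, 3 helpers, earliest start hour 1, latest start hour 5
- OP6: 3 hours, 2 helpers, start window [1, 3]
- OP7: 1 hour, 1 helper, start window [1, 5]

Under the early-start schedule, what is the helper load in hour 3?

At early start, hour 3 has: OP1, OP6.
Demand: 2 + 2 = 4.

4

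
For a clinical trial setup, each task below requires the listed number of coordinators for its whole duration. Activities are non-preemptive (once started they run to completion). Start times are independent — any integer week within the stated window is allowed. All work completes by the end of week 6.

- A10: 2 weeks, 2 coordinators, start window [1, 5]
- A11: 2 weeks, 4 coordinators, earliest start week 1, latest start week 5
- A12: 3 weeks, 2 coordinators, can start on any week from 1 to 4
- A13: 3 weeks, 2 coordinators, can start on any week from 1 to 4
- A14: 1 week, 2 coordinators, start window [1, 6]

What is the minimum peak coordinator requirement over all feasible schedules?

6

Early-start (A10@1, A11@1, A12@1, A13@1, A14@1) gives peak 12: w1:12  w2:10  w3:4  w4:0  w5:0  w6:0.
Shift A12→3, A13→3, A14→3.
Schedule A10@1, A11@1, A12@3, A13@3, A14@3: w1:6  w2:6  w3:6  w4:4  w5:4  w6:0 — peak 6.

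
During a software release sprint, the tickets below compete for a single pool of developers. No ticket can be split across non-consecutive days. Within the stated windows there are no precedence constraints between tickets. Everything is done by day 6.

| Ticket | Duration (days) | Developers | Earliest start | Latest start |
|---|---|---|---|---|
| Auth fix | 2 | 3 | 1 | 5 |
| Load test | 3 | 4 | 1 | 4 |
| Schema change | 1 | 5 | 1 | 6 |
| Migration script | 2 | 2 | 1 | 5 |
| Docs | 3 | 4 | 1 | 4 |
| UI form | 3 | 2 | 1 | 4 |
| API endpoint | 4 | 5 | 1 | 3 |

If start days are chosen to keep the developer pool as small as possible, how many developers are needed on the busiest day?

12

Early-start (Auth fix@1, Load test@1, Schema change@1, Migration script@1, Docs@1, UI form@1, API endpoint@1) gives peak 25: d1:25  d2:20  d3:15  d4:5  d5:0  d6:0.
Shift Migration script→2, Docs→4, UI form→4, API endpoint→3.
Schedule Auth fix@1, Load test@1, Schema change@1, Migration script@2, Docs@4, UI form@4, API endpoint@3: d1:12  d2:9  d3:11  d4:11  d5:11  d6:11 — peak 12.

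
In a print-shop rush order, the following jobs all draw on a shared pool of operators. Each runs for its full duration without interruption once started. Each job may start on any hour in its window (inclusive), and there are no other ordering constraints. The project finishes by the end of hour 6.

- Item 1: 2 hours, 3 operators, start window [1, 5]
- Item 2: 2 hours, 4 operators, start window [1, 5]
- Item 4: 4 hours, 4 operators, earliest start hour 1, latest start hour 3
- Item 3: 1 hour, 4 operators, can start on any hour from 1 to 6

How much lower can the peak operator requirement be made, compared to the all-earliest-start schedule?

7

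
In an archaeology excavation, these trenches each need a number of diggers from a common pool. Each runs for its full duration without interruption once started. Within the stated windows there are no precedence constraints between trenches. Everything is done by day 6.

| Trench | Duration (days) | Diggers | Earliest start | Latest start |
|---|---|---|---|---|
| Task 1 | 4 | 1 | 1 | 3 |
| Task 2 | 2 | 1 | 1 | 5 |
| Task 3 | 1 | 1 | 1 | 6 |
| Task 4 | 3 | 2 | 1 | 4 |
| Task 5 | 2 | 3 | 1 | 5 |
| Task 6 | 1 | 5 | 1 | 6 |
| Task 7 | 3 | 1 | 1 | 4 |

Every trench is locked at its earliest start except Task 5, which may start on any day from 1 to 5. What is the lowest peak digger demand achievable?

Task 5@1: d1:14  d2:8  d3:4  d4:1  d5:0  d6:0 → peak 14
Task 5@2: d1:11  d2:8  d3:7  d4:1  d5:0  d6:0 → peak 11
Task 5@3: d1:11  d2:5  d3:7  d4:4  d5:0  d6:0 → peak 11
Task 5@4: d1:11  d2:5  d3:4  d4:4  d5:3  d6:0 → peak 11
Task 5@5: d1:11  d2:5  d3:4  d4:1  d5:3  d6:3 → peak 11
Best is Task 5@2, peak 11.

11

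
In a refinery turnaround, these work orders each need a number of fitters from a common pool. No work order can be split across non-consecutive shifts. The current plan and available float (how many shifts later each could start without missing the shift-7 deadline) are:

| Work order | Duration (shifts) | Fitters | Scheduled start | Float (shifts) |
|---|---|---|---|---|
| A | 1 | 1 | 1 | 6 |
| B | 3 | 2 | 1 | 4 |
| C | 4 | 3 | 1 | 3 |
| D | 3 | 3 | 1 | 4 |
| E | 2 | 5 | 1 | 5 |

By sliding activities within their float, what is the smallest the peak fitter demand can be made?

Early-start (A@1, B@1, C@1, D@1, E@1) gives peak 14: s1:14  s2:13  s3:8  s4:3  s5:0  s6:0  s7:0.
Shift C→4, D→4, E→2.
Schedule A@1, B@1, C@4, D@4, E@2: s1:3  s2:7  s3:7  s4:6  s5:6  s6:6  s7:3 — peak 7.

7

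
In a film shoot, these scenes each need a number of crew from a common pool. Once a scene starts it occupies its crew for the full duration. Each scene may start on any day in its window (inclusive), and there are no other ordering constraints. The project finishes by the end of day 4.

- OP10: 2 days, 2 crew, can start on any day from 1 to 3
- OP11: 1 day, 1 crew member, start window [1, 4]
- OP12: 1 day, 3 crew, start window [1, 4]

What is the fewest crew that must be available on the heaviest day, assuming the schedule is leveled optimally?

3

Early-start (OP10@1, OP11@1, OP12@1) gives peak 6: d1:6  d2:2  d3:0  d4:0.
Shift OP12→3.
Schedule OP10@1, OP11@1, OP12@3: d1:3  d2:2  d3:3  d4:0 — peak 3.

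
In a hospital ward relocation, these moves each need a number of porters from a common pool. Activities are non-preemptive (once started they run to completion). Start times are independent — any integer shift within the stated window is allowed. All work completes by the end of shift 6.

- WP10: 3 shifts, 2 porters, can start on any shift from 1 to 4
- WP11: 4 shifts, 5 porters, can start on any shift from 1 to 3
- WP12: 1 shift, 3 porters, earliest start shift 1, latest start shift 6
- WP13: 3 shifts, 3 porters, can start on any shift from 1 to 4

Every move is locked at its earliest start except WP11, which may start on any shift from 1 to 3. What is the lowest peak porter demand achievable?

10

WP11@1: s1:13  s2:10  s3:10  s4:5  s5:0  s6:0 → peak 13
WP11@2: s1:8  s2:10  s3:10  s4:5  s5:5  s6:0 → peak 10
WP11@3: s1:8  s2:5  s3:10  s4:5  s5:5  s6:5 → peak 10
Best is WP11@2, peak 10.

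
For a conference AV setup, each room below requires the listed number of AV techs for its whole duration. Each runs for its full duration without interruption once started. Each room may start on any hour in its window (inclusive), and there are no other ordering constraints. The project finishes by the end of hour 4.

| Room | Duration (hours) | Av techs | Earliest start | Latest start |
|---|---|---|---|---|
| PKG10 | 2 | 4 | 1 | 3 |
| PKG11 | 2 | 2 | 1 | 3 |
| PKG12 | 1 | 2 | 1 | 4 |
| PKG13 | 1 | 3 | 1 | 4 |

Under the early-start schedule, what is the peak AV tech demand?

11

Early-start schedule: PKG10@1, PKG11@1, PKG12@1, PKG13@1.
Load per hour: hour 1: 11, hour 2: 6, hour 3: 0, hour 4: 0.
Peak is 11.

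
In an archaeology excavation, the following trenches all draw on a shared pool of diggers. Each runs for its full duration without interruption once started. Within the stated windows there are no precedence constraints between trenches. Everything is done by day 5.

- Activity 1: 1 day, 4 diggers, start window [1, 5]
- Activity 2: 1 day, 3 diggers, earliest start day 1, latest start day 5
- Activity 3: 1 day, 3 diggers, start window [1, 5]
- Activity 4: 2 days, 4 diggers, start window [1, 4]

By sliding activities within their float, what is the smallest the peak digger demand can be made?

4

Early-start (Activity 1@1, Activity 2@1, Activity 3@1, Activity 4@1) gives peak 14: d1:14  d2:4  d3:0  d4:0  d5:0.
Shift Activity 2→2, Activity 3→3, Activity 4→4.
Schedule Activity 1@1, Activity 2@2, Activity 3@3, Activity 4@4: d1:4  d2:3  d3:3  d4:4  d5:4 — peak 4.
Total digger-days = 18 over 5 days ⇒ peak ≥ ⌈18/5⌉ = 4, so 4 is optimal.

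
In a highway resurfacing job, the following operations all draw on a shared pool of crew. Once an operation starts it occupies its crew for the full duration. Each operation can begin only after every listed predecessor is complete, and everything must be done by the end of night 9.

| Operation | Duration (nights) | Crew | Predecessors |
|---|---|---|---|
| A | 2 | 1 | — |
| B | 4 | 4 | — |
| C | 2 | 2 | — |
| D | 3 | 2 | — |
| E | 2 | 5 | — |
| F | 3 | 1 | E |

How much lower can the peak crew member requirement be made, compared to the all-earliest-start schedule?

9

Early-start peak: n1:14  n2:14  n3:7  n4:5  n5:1  n6:0  n7:0  n8:0  n9:0 ⇒ 14.
Leveled (A@1, B@1, C@7, D@7, E@5, F@7): n1:5  n2:5  n3:4  n4:4  n5:5  n6:5  n7:5  n8:5  n9:3 ⇒ 5.
Reduction 14 − 5 = 9.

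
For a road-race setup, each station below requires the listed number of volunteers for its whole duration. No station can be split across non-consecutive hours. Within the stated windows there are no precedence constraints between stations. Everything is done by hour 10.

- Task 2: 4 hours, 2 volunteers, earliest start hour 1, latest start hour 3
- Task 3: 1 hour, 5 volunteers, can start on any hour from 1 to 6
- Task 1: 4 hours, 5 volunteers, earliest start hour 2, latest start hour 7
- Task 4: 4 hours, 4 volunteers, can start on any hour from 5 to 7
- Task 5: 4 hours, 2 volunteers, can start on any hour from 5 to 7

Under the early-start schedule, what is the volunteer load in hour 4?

At early start, hour 4 has: Task 2, Task 1.
Demand: 2 + 5 = 7.

7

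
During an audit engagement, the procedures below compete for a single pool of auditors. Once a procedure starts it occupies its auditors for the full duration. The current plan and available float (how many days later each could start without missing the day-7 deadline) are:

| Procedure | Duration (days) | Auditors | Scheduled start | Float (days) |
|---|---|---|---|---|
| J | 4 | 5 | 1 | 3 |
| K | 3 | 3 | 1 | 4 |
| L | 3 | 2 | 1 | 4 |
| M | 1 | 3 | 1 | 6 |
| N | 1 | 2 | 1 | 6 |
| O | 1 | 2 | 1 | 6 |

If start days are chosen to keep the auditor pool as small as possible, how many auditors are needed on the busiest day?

Early-start (J@1, K@1, L@1, M@1, N@1, O@1) gives peak 17: d1:17  d2:10  d3:10  d4:5  d5:0  d6:0  d7:0.
Shift K→5, M→5, N→4, O→6.
Schedule J@1, K@5, L@1, M@5, N@4, O@6: d1:7  d2:7  d3:7  d4:7  d5:6  d6:5  d7:3 — peak 7.

7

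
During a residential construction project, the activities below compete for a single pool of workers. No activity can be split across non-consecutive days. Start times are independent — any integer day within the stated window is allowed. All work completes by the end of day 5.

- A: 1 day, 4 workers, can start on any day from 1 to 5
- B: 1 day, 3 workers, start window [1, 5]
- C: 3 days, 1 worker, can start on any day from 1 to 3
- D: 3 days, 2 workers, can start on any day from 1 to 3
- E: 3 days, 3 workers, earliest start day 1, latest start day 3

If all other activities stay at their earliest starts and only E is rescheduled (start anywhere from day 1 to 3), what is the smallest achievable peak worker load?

10

E@1: d1:13  d2:6  d3:6  d4:0  d5:0 → peak 13
E@2: d1:10  d2:6  d3:6  d4:3  d5:0 → peak 10
E@3: d1:10  d2:3  d3:6  d4:3  d5:3 → peak 10
Best is E@2, peak 10.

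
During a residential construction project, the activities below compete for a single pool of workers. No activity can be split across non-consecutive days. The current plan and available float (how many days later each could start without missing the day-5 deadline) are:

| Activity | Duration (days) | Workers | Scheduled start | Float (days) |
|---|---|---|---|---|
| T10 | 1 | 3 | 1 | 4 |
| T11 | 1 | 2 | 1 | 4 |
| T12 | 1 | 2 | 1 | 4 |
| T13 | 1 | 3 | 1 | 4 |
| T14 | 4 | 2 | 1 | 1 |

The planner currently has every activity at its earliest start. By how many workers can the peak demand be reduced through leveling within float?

7

Early-start peak: d1:12  d2:2  d3:2  d4:2  d5:0 ⇒ 12.
Leveled (T10@1, T11@1, T12@2, T13@3, T14@2): d1:5  d2:4  d3:5  d4:2  d5:2 ⇒ 5.
Reduction 12 − 5 = 7.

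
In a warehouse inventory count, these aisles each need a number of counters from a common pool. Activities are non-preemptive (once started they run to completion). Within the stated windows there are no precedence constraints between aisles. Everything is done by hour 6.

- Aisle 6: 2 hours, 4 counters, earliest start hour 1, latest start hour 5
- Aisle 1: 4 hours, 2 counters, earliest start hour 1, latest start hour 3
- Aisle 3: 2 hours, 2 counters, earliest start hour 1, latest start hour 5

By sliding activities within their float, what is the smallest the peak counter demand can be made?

Early-start (Aisle 6@1, Aisle 1@1, Aisle 3@1) gives peak 8: h1:8  h2:8  h3:2  h4:2  h5:0  h6:0.
Shift Aisle 1→3, Aisle 3→3.
Schedule Aisle 6@1, Aisle 1@3, Aisle 3@3: h1:4  h2:4  h3:4  h4:4  h5:2  h6:2 — peak 4.
Total counter-hours = 20 over 6 hours ⇒ peak ≥ ⌈20/6⌉ = 4, so 4 is optimal.

4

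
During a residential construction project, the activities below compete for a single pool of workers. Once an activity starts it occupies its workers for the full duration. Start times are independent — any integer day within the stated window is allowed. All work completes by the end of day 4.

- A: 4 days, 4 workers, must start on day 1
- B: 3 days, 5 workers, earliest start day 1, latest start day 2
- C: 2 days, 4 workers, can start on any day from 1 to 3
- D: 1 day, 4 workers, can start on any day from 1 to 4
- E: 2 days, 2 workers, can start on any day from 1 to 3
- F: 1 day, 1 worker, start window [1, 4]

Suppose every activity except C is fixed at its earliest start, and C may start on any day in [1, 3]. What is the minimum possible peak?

C@1: d1:20  d2:15  d3:9  d4:4 → peak 20
C@2: d1:16  d2:15  d3:13  d4:4 → peak 16
C@3: d1:16  d2:11  d3:13  d4:8 → peak 16
Best is C@2, peak 16.

16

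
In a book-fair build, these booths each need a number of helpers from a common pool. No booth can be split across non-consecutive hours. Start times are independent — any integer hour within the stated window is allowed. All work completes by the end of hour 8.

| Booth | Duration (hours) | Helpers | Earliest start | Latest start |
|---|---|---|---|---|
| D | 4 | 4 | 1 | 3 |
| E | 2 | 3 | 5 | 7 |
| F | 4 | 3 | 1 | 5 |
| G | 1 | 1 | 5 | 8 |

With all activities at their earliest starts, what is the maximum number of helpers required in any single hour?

Early-start schedule: D@1, E@5, F@1, G@5.
Load per hour: hour 1: 7, hour 2: 7, hour 3: 7, hour 4: 7, hour 5: 4, hour 6: 3, hour 7: 0, hour 8: 0.
Peak is 7.

7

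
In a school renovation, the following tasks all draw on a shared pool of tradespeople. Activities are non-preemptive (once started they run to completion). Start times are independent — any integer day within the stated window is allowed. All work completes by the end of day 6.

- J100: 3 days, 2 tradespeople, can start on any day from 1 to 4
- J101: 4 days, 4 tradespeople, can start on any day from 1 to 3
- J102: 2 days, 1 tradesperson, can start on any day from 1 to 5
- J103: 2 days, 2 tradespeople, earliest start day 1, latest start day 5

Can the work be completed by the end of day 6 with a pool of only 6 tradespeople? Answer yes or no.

yes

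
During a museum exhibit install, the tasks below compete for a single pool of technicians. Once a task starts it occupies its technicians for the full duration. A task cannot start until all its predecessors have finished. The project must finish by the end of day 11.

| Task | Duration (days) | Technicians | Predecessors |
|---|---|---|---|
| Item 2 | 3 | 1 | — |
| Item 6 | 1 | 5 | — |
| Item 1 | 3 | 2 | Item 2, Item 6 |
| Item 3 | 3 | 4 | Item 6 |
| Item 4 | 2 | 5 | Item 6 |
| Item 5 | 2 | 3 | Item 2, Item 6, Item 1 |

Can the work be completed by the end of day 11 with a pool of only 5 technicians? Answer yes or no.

Schedule Item 2@2, Item 6@1, Item 1@5, Item 3@2, Item 4@8, Item 5@10: d1:5  d2:5  d3:5  d4:5  d5:2  d6:2  d7:2  d8:5  d9:5  d10:3  d11:3 — peak 5 ≤ 5.

yes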